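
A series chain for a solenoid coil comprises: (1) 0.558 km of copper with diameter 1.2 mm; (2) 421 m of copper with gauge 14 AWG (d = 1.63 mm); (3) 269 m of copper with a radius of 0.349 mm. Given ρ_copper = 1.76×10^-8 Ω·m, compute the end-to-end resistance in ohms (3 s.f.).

24.6 Ω

Seg 1: A = π(d/2)² = π(6.0000e-04 m)² = 1.131e-06 m²
R_1 = (1.76×10^-8)(558)/(1.131e-06) = 8.683 Ω
Seg 2: A = π(1.63/2 mm)² = π(8.1500e-04 m)² = 2.087e-06 m²
R_2 = (1.76×10^-8)(421)/(2.087e-06) = 3.551 Ω
Seg 3: A = πr² = π(3.4900e-04 m)² = 3.826e-07 m²
R_3 = (1.76×10^-8)(269)/(3.826e-07) = 12.37 Ω
R_total = R_1 + R_2 + R_3 = 24.6 Ω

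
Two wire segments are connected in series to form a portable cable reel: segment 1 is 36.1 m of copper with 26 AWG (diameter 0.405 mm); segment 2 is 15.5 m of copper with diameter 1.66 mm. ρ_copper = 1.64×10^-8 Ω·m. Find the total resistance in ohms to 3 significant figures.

Segment 1: A = π(0.405/2 mm)² = π(2.0250e-04 m)² = 1.288e-07 m²
R₁ = ρL/A = (1.64×10^-8)(36.1)/(1.288e-07) = 4.596 Ω
Segment 2: A = π(d/2)² = π(8.3000e-04 m)² = 2.164e-06 m²
R₂ = (1.64×10^-8)(15.5)/(2.164e-06) = 0.1175 Ω
R = R₁ + R₂ = 4.71 Ω

4.71 Ω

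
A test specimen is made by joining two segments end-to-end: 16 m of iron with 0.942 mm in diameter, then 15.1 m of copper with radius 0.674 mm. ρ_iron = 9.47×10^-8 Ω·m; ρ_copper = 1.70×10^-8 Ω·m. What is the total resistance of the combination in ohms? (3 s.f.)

Segment 1: A = π(d/2)² = π(4.7100e-04 m)² = 6.969e-07 m²
R₁ = ρL/A = (9.47×10^-8)(16)/(6.969e-07) = 2.174 Ω
Segment 2: A = πr² = π(6.7400e-04 m)² = 1.427e-06 m²
R₂ = (1.70×10^-8)(15.1)/(1.427e-06) = 0.1799 Ω
R = R₁ + R₂ = 2.35 Ω

2.35 Ω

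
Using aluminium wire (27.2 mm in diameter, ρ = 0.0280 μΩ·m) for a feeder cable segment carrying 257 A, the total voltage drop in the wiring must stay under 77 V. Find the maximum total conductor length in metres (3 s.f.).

ρ = 0.0280 μΩ·m = 2.80×10^-8 Ω·m
A = π(d/2)² = π(1.3600e-02 m)² = 5.811e-04 m²
L_max = V_max·A/(1·ρI) = (77)(5.811e-04)/(2.80×10^-8×257) = 6220 m

6220 m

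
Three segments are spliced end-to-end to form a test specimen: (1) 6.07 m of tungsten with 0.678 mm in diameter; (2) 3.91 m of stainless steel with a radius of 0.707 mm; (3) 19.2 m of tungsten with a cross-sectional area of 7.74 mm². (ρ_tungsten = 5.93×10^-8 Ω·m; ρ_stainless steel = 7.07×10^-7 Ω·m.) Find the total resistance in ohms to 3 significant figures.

Seg 1: A = π(d/2)² = π(3.3900e-04 m)² = 3.610e-07 m²
R_1 = (5.93×10^-8)(6.07)/(3.610e-07) = 0.997 Ω
Seg 2: A = πr² = π(7.0700e-04 m)² = 1.570e-06 m²
R_2 = (7.07×10^-7)(3.91)/(1.570e-06) = 1.76 Ω
Seg 3: A = 7.74 mm² = 7.740e-06 m²
R_3 = (5.93×10^-8)(19.2)/(7.740e-06) = 0.1471 Ω
R_total = R_1 + R_2 + R_3 = 2.90 Ω

2.90 Ω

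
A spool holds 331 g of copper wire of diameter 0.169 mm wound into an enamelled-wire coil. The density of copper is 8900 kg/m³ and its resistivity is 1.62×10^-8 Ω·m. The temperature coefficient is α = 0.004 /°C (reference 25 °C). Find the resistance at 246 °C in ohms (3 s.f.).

A = π(d/2)² = π(8.4500e-05 m)² = 2.2432e-08 m²
L = m/(density·A) = 0.331/(8900×2.2432e-08) = 1658 m
R = ρL/A = (1.62×10^-8)(1658)/(2.2432e-08) = 1197 Ω
R(246 °C) = 1197 × (1 + 0.004×221) = 2260 Ω

2260 Ω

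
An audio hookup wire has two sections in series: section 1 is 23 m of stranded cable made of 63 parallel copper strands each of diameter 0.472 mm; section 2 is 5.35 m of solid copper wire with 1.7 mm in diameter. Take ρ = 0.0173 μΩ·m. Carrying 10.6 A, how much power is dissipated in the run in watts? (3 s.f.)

ρ = 0.0173 μΩ·m = 1.73×10^-8 Ω·m
Section 1: A_strand = π(2.3600e-04)² = 1.750e-07 m²; R₁ = ρL/(N·A_s) = (1.73×10^-8)(23)/(63×1.750e-07) = 0.0361 Ω
Section 2: A = π(d/2)² = π(8.5000e-04 m)² = 2.270e-06 m²
R₂ = (1.73×10^-8)(5.35)/(2.270e-06) = 0.04078 Ω
R = R₁ + R₂ = 0.07687 Ω
P = I²R = (10.6)² × 0.07687 = 8.64 W

8.64 W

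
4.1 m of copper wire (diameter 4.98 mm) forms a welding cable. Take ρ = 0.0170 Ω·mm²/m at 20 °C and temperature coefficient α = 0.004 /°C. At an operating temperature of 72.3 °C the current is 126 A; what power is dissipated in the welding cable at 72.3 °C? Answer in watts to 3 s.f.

68.7 W

ρ = 0.0170 Ω·mm²/m = 1.70×10^-8 Ω·m
A = π(d/2)² = π(2.4900e-03 m)² = 1.948e-05 m²
R₍20₎ = ρL/A = (1.70×10^-8)(4.1)/(1.948e-05) = 0.003578 Ω
R₍72.3₎ = R₍20₎(1 + αΔT) = 0.003578 × (1 + 0.004×52.3) = 0.004327 Ω
P = I²R = (126)² × 0.004327 = 68.7 W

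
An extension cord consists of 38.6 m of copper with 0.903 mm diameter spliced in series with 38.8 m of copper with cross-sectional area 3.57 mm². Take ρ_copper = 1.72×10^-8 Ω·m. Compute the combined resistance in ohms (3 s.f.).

Segment 1: A = π(d/2)² = π(4.5150e-04 m)² = 6.404e-07 m²
R₁ = ρL/A = (1.72×10^-8)(38.6)/(6.404e-07) = 1.037 Ω
Segment 2: A = 3.57 mm² = 3.570e-06 m²
R₂ = (1.72×10^-8)(38.8)/(3.570e-06) = 0.1869 Ω
R = R₁ + R₂ = 1.22 Ω

1.22 Ω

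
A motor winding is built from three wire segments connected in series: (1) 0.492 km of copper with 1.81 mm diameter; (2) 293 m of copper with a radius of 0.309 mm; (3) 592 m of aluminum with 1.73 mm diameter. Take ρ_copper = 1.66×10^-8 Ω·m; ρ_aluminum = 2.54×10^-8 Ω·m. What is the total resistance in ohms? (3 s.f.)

Seg 1: A = π(d/2)² = π(9.0500e-04 m)² = 2.573e-06 m²
R_1 = (1.66×10^-8)(492)/(2.573e-06) = 3.174 Ω
Seg 2: A = πr² = π(3.0900e-04 m)² = 3.000e-07 m²
R_2 = (1.66×10^-8)(293)/(3.000e-07) = 16.21 Ω
Seg 3: A = π(d/2)² = π(8.6500e-04 m)² = 2.351e-06 m²
R_3 = (2.54×10^-8)(592)/(2.351e-06) = 6.397 Ω
R_total = R_1 + R_2 + R_3 = 25.8 Ω

25.8 Ω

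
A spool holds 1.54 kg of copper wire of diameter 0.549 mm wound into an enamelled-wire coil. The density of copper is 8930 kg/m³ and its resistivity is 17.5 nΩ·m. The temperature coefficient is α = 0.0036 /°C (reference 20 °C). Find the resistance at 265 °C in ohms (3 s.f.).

101 Ω

ρ = 17.5 nΩ·m = 1.75×10^-8 Ω·m
A = π(d/2)² = π(2.7450e-04 m)² = 2.3672e-07 m²
L = m/(density·A) = 1.54/(8930×2.3672e-07) = 728.5 m
R = ρL/A = (1.75×10^-8)(728.5)/(2.3672e-07) = 53.86 Ω
R(265 °C) = 53.86 × (1 + 0.0036×245) = 101 Ω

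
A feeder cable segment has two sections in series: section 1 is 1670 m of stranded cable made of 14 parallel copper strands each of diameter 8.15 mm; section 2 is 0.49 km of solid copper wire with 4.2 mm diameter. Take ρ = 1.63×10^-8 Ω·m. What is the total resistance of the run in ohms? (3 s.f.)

Section 1: A_strand = π(4.0750e-03)² = 5.217e-05 m²; R₁ = ρL/(N·A_s) = (1.63×10^-8)(1670)/(14×5.217e-05) = 0.03727 Ω
Section 2: A = π(d/2)² = π(2.1000e-03 m)² = 1.385e-05 m²
R₂ = (1.63×10^-8)(490)/(1.385e-05) = 0.5765 Ω
R = R₁ + R₂ = 0.614 Ω

0.614 Ω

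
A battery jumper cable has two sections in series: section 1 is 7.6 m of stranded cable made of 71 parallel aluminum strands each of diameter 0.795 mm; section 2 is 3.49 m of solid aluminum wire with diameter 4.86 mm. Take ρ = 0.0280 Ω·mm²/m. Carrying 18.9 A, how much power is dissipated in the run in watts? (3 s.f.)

4.04 W

ρ = 0.0280 Ω·mm²/m = 2.80×10^-8 Ω·m
Section 1: A_strand = π(3.9750e-04)² = 4.964e-07 m²; R₁ = ρL/(N·A_s) = (2.80×10^-8)(7.6)/(71×4.964e-07) = 0.006038 Ω
Section 2: A = π(d/2)² = π(2.4300e-03 m)² = 1.855e-05 m²
R₂ = (2.80×10^-8)(3.49)/(1.855e-05) = 0.005268 Ω
R = R₁ + R₂ = 0.01131 Ω
P = I²R = (18.9)² × 0.01131 = 4.04 W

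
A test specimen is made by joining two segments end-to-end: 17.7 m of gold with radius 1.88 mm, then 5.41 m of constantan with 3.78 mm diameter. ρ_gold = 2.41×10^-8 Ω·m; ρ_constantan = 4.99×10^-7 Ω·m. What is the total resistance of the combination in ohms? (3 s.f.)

0.279 Ω

Segment 1: A = πr² = π(1.8800e-03 m)² = 1.110e-05 m²
R₁ = ρL/A = (2.41×10^-8)(17.7)/(1.110e-05) = 0.03842 Ω
Segment 2: A = π(d/2)² = π(1.8900e-03 m)² = 1.122e-05 m²
R₂ = (4.99×10^-7)(5.41)/(1.122e-05) = 0.2406 Ω
R = R₁ + R₂ = 0.279 Ω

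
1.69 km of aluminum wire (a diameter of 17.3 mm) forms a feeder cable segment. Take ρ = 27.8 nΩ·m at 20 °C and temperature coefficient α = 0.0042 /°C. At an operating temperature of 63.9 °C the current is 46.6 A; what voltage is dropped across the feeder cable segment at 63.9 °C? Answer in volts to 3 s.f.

ρ = 27.8 nΩ·m = 2.78×10^-8 Ω·m
A = π(d/2)² = π(8.6500e-03 m)² = 2.351e-04 m²
R₍20₎ = ρL/A = (2.78×10^-8)(1690)/(2.351e-04) = 0.1999 Ω
R₍63.9₎ = R₍20₎(1 + αΔT) = 0.1999 × (1 + 0.0042×43.9) = 0.2367 Ω
V = IR = 46.6 × 0.2367 = 11.0 V

11.0 V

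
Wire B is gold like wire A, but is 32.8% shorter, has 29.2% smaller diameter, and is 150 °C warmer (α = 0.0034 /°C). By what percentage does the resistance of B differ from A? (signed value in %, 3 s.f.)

102%

R ∝ ρL/d² with ρ ∝ (1+αΔT), so R_B/R_A = (1 − 32.8/100) × (1 − 29.2/100)⁻² × (1 + 0.0034×150)
= 0.672 × 1.995 × 1.51 = 2.024
(R_B − R_A)/R_A = 2.024 − 1 = 102%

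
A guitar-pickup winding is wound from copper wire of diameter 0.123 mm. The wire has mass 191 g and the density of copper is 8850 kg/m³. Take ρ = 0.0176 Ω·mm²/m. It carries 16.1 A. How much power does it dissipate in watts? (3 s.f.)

ρ = 0.0176 Ω·mm²/m = 1.76×10^-8 Ω·m
A = π(d/2)² = π(6.1500e-05 m)² = 1.1882e-08 m²
L = m/(density·A) = 0.191/(8850×1.1882e-08) = 1816 m
R = ρL/A = (1.76×10^-8)(1816)/(1.1882e-08) = 2690 Ω
P = I²R = (16.1)² × 2690 = 6.97×10^5 W

6.97×10^5 W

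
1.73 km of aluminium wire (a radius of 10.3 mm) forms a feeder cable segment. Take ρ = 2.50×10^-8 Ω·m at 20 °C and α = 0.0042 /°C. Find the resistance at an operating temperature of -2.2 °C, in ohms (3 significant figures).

0.118 Ω

A = πr² = π(1.0300e-02 m)² = 3.333e-04 m²
R₍20°C₎ = ρL/A = (2.50×10^-8)(1730)/(3.333e-04) = 0.1298 Ω
R = R₀(1 + αΔT) = 0.1298(1 + 0.0042×-22.2) = 0.118 Ω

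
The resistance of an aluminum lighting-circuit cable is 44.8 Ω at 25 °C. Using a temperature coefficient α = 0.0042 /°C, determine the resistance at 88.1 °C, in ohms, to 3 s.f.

56.7 Ω

ΔT = 88.1 − 25 = 63.1 °C
R = R₀(1 + αΔT) = 44.8 × (1 + 0.0042×63.1) = 44.8 × 1.265 = 56.7 Ω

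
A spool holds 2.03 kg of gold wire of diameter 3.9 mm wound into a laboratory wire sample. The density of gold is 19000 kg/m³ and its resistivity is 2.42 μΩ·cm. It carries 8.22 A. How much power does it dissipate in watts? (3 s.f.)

1.22 W

ρ = 2.42 μΩ·cm = 2.42×10^-8 Ω·m
A = π(d/2)² = π(1.9500e-03 m)² = 1.1946e-05 m²
L = m/(density·A) = 2.03/(19000×1.1946e-05) = 8.944 m
R = ρL/A = (2.42×10^-8)(8.944)/(1.1946e-05) = 0.01812 Ω
P = I²R = (8.22)² × 0.01812 = 1.22 W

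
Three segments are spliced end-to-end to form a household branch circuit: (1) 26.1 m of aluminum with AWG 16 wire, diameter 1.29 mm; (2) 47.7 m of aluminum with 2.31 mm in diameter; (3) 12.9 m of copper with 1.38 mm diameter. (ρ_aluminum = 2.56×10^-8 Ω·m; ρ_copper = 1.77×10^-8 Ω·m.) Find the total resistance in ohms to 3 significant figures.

0.955 Ω

Seg 1: A = π(1.29/2 mm)² = π(6.4500e-04 m)² = 1.307e-06 m²
R_1 = (2.56×10^-8)(26.1)/(1.307e-06) = 0.5112 Ω
Seg 2: A = π(d/2)² = π(1.1550e-03 m)² = 4.191e-06 m²
R_2 = (2.56×10^-8)(47.7)/(4.191e-06) = 0.2914 Ω
Seg 3: A = π(d/2)² = π(6.9000e-04 m)² = 1.496e-06 m²
R_3 = (1.77×10^-8)(12.9)/(1.496e-06) = 0.1527 Ω
R_total = R_1 + R_2 + R_3 = 0.955 Ω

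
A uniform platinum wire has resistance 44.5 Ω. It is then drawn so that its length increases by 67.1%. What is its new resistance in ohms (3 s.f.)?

124 Ω

k = 1 + 67.1/100 = 1.671; volume constant ⇒ A' = A/k, so R' = k²R.
R' = 2.792 × 44.5 = 124 Ω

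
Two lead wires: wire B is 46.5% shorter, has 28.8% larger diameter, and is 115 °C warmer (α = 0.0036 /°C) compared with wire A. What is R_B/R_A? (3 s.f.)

R ∝ ρL/d² with ρ ∝ (1+αΔT), so R_B/R_A = (1 − 46.5/100) × (1 + 28.8/100)⁻² × (1 + 0.0036×115)
= 0.535 × 0.6028 × 1.414 = 0.456

0.456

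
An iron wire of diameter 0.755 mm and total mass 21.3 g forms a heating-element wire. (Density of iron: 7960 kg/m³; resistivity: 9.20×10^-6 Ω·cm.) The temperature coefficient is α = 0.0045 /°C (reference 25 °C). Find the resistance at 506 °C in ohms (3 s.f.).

3.89 Ω

ρ = 9.20×10^-6 Ω·cm = 9.20×10^-8 Ω·m
A = π(d/2)² = π(3.7750e-04 m)² = 4.4770e-07 m²
L = m/(density·A) = 0.0213/(7960×4.4770e-07) = 5.977 m
R = ρL/A = (9.20×10^-8)(5.977)/(4.4770e-07) = 1.228 Ω
R(506 °C) = 1.228 × (1 + 0.0045×481) = 3.89 Ω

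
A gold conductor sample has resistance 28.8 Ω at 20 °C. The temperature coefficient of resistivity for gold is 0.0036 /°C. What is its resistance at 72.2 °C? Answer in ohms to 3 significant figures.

34.2 Ω

ΔT = 72.2 − 20 = 52.2 °C
R = R₀(1 + αΔT) = 28.8 × (1 + 0.0036×52.2) = 28.8 × 1.188 = 34.2 Ω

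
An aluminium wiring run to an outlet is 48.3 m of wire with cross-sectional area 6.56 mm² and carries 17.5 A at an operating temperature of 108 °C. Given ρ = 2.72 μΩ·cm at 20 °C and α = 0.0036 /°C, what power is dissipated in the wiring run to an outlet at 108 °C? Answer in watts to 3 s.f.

ρ = 2.72 μΩ·cm = 2.72×10^-8 Ω·m
A = 6.56 mm² = 6.560e-06 m²
R₍20₎ = ρL/A = (2.72×10^-8)(48.3)/(6.560e-06) = 0.2003 Ω
R₍108₎ = R₍20₎(1 + αΔT) = 0.2003 × (1 + 0.0036×88) = 0.2637 Ω
P = I²R = (17.5)² × 0.2637 = 80.8 W

80.8 W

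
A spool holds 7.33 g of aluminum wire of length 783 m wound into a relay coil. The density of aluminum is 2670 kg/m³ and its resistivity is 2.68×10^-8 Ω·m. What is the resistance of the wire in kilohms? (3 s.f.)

5.99 kΩ

A = m/(density·L) = 0.00733/(2670×783) = 3.5062e-09 m²
R = ρL/A = (2.68×10^-8)(783)/(3.5062e-09) = 5.99 kΩ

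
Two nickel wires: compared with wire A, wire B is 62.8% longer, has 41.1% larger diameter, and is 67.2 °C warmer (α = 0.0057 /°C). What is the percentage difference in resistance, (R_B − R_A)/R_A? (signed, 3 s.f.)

R ∝ ρL/d² with ρ ∝ (1+αΔT), so R_B/R_A = (1 + 62.8/100) × (1 + 41.1/100)⁻² × (1 + 0.0057×67.2)
= 1.628 × 0.5023 × 1.383 = 1.131
(R_B − R_A)/R_A = 1.131 − 1 = 13.1%

13.1%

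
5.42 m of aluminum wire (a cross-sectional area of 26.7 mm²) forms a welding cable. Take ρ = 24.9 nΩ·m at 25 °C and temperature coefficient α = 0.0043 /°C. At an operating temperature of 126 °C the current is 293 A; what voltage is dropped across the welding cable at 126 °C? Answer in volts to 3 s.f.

2.12 V

ρ = 24.9 nΩ·m = 2.49×10^-8 Ω·m
A = 26.7 mm² = 2.670e-05 m²
R₍25₎ = ρL/A = (2.49×10^-8)(5.42)/(2.670e-05) = 0.005055 Ω
R₍126₎ = R₍25₎(1 + αΔT) = 0.005055 × (1 + 0.0043×101) = 0.00725 Ω
V = IR = 293 × 0.00725 = 2.12 V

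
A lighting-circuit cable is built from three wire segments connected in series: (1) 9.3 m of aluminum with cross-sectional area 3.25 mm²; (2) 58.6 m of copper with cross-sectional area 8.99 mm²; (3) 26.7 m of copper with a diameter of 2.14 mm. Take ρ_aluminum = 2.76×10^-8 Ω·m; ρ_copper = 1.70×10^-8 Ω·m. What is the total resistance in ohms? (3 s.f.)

0.316 Ω

Seg 1: A = 3.25 mm² = 3.250e-06 m²
R_1 = (2.76×10^-8)(9.3)/(3.250e-06) = 0.07898 Ω
Seg 2: A = 8.99 mm² = 8.990e-06 m²
R_2 = (1.70×10^-8)(58.6)/(8.990e-06) = 0.1108 Ω
Seg 3: A = π(d/2)² = π(1.0700e-03 m)² = 3.597e-06 m²
R_3 = (1.70×10^-8)(26.7)/(3.597e-06) = 0.1262 Ω
R_total = R_1 + R_2 + R_3 = 0.316 Ω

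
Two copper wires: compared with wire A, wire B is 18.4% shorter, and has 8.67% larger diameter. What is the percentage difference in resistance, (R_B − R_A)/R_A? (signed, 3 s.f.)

-30.9%

R ∝ L/d², so R_B/R_A = (1 − 18.4/100) × (1 + 8.67/100)⁻²
= 0.816 × 0.8468 = 0.691
(R_B − R_A)/R_A = 0.691 − 1 = -30.9%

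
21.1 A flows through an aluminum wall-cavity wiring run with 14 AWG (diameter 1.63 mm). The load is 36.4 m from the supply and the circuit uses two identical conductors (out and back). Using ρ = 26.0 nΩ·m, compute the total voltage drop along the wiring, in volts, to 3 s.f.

ρ = 26.0 nΩ·m = 2.60×10^-8 Ω·m
A = π(1.63/2 mm)² = π(8.1500e-04 m)² = 2.087e-06 m²
Total conductor length (both ways) L = 2 × 36.4 = 72.8 m
R = ρL/A = (2.60×10^-8)(72.8)/(2.087e-06) = 0.9071 Ω
V = IR = 21.1 × 0.9071 = 19.1 V

19.1 V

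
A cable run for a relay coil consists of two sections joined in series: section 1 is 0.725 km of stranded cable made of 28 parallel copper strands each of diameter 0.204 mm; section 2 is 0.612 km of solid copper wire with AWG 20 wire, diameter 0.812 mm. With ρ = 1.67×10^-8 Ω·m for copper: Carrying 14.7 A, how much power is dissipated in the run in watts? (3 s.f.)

7120 W

Section 1: A_strand = π(1.0200e-04)² = 3.269e-08 m²; R₁ = ρL/(N·A_s) = (1.67×10^-8)(725)/(28×3.269e-08) = 13.23 Ω
Section 2: A = π(0.812/2 mm)² = π(4.0600e-04 m)² = 5.178e-07 m²
R₂ = (1.67×10^-8)(612)/(5.178e-07) = 19.74 Ω
R = R₁ + R₂ = 32.97 Ω
P = I²R = (14.7)² × 32.97 = 7120 W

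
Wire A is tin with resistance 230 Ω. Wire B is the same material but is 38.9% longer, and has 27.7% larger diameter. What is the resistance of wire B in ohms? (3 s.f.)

R ∝ L/d², so R_B/R_A = (1 + 38.9/100) × (1 + 27.7/100)⁻²
= 1.389 × 0.6132 = 0.8518
R_B = 0.8518 × 230 = 196 Ω

196 Ω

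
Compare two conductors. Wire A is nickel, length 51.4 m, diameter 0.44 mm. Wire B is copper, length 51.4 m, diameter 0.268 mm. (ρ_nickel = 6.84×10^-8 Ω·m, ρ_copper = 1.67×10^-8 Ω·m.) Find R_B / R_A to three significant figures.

0.658

R ∝ ρL/d², so R_B/R_A = (ρ_B/ρ_A) × (d_A/d_B)²
= (1.67×10^-8/6.84×10^-8) × (0.44/0.268)² = 0.658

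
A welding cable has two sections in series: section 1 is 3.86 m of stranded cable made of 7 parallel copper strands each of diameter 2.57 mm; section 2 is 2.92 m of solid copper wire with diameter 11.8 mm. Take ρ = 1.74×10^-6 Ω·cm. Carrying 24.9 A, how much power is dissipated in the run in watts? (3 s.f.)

ρ = 1.74×10^-6 Ω·cm = 1.74×10^-8 Ω·m
Section 1: A_strand = π(1.2850e-03)² = 5.187e-06 m²; R₁ = ρL/(N·A_s) = (1.74×10^-8)(3.86)/(7×5.187e-06) = 0.00185 Ω
Section 2: A = π(d/2)² = π(5.9000e-03 m)² = 1.094e-04 m²
R₂ = (1.74×10^-8)(2.92)/(1.094e-04) = 4.646×10^-4 Ω
R = R₁ + R₂ = 0.002314 Ω
P = I²R = (24.9)² × 0.002314 = 1.43 W

1.43 W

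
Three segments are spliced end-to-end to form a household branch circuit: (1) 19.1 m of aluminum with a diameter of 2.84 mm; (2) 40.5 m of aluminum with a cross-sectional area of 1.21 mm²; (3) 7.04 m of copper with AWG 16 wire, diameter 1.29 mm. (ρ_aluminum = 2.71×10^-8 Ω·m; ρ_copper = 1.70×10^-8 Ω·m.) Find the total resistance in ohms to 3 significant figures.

1.08 Ω

Seg 1: A = π(d/2)² = π(1.4200e-03 m)² = 6.335e-06 m²
R_1 = (2.71×10^-8)(19.1)/(6.335e-06) = 0.08171 Ω
Seg 2: A = 1.21 mm² = 1.210e-06 m²
R_2 = (2.71×10^-8)(40.5)/(1.210e-06) = 0.9071 Ω
Seg 3: A = π(1.29/2 mm)² = π(6.4500e-04 m)² = 1.307e-06 m²
R_3 = (1.70×10^-8)(7.04)/(1.307e-06) = 0.09157 Ω
R_total = R_1 + R_2 + R_3 = 1.08 Ω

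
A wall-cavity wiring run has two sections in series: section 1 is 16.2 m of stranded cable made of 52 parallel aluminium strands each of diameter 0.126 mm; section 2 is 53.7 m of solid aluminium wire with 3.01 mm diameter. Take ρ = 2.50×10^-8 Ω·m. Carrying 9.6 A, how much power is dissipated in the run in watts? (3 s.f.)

Section 1: A_strand = π(6.3000e-05)² = 1.247e-08 m²; R₁ = ρL/(N·A_s) = (2.50×10^-8)(16.2)/(52×1.247e-08) = 0.6246 Ω
Section 2: A = π(d/2)² = π(1.5050e-03 m)² = 7.116e-06 m²
R₂ = (2.50×10^-8)(53.7)/(7.116e-06) = 0.1887 Ω
R = R₁ + R₂ = 0.8133 Ω
P = I²R = (9.6)² × 0.8133 = 75.0 W

75.0 W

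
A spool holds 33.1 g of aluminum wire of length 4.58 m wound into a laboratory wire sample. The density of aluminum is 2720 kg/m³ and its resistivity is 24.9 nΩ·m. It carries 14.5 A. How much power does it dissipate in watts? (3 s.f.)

9.02 W

ρ = 24.9 nΩ·m = 2.49×10^-8 Ω·m
A = m/(density·L) = 0.0331/(2720×4.58) = 2.6570e-06 m²
R = ρL/A = (2.49×10^-8)(4.58)/(2.6570e-06) = 0.04292 Ω
P = I²R = (14.5)² × 0.04292 = 9.02 W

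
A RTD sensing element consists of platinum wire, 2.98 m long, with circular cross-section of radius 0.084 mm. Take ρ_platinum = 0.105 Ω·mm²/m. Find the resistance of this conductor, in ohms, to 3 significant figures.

14.1 Ω

ρ = 0.105 Ω·mm²/m = 1.05×10^-7 Ω·m
A = πr² = π(8.4000e-05 m)² = 2.217e-08 m²
R = ρL/A = (1.05×10^-7)(2.98 m)/(2.217e-08 m²) = 14.1 Ω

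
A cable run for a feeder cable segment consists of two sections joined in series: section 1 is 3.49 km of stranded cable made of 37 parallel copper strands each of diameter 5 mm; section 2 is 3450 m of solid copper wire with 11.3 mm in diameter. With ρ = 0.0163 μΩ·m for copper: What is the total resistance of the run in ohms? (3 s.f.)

0.639 Ω

ρ = 0.0163 μΩ·m = 1.63×10^-8 Ω·m
Section 1: A_strand = π(2.5000e-03)² = 1.963e-05 m²; R₁ = ρL/(N·A_s) = (1.63×10^-8)(3490)/(37×1.963e-05) = 0.0783 Ω
Section 2: A = π(d/2)² = π(5.6500e-03 m)² = 1.003e-04 m²
R₂ = (1.63×10^-8)(3450)/(1.003e-04) = 0.5607 Ω
R = R₁ + R₂ = 0.639 Ω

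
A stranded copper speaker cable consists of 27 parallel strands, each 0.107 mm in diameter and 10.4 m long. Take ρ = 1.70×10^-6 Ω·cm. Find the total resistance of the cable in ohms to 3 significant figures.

ρ = 1.70×10^-6 Ω·cm = 1.70×10^-8 Ω·m
A_strand = π(5.3500e-05 m)² = 8.992e-09 m²
R_strand = ρL/A = (1.70×10^-8)(10.4)/(8.992e-09) = 19.66 Ω
R_total = R_strand/N = 19.66/27 = 0.728 Ω

0.728 Ω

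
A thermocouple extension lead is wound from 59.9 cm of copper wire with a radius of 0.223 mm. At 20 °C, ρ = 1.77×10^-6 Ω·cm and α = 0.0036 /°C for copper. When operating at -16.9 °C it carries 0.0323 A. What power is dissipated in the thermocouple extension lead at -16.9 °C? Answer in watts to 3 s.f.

6.14×10^-5 W

ρ = 1.77×10^-6 Ω·cm = 1.77×10^-8 Ω·m
A = πr² = π(2.2300e-04 m)² = 1.562e-07 m²
R₍20₎ = ρL/A = (1.77×10^-8)(0.599)/(1.562e-07) = 0.06786 Ω
R₍-16.9₎ = R₍20₎(1 + αΔT) = 0.06786 × (1 + 0.0036×-36.9) = 0.05885 Ω
P = I²R = (0.0323)² × 0.05885 = 6.14×10^-5 W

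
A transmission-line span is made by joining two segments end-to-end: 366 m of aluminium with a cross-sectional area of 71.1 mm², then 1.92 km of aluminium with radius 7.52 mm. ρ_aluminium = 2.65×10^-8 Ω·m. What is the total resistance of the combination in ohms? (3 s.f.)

0.423 Ω

Segment 1: A = 71.1 mm² = 7.110e-05 m²
R₁ = ρL/A = (2.65×10^-8)(366)/(7.110e-05) = 0.1364 Ω
Segment 2: A = πr² = π(7.5200e-03 m)² = 1.777e-04 m²
R₂ = (2.65×10^-8)(1920)/(1.777e-04) = 0.2864 Ω
R = R₁ + R₂ = 0.423 Ω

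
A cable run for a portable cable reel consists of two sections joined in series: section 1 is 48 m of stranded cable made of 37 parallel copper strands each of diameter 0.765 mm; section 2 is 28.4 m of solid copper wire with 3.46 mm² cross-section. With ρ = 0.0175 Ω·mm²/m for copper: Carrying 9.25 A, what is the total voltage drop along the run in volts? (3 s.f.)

ρ = 0.0175 Ω·mm²/m = 1.75×10^-8 Ω·m
Section 1: A_strand = π(3.8250e-04)² = 4.596e-07 m²; R₁ = ρL/(N·A_s) = (1.75×10^-8)(48)/(37×4.596e-07) = 0.04939 Ω
Section 2: A = 3.46 mm² = 3.460e-06 m²
R₂ = (1.75×10^-8)(28.4)/(3.460e-06) = 0.1436 Ω
R = R₁ + R₂ = 0.193 Ω
V = IR = 9.25 × 0.193 = 1.79 V

1.79 V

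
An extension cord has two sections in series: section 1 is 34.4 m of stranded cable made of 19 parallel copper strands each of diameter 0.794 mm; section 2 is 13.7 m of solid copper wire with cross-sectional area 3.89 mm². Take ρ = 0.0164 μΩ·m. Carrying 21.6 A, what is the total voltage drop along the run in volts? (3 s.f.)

2.54 V

ρ = 0.0164 μΩ·m = 1.64×10^-8 Ω·m
Section 1: A_strand = π(3.9700e-04)² = 4.951e-07 m²; R₁ = ρL/(N·A_s) = (1.64×10^-8)(34.4)/(19×4.951e-07) = 0.05997 Ω
Section 2: A = 3.89 mm² = 3.890e-06 m²
R₂ = (1.64×10^-8)(13.7)/(3.890e-06) = 0.05776 Ω
R = R₁ + R₂ = 0.1177 Ω
V = IR = 21.6 × 0.1177 = 2.54 V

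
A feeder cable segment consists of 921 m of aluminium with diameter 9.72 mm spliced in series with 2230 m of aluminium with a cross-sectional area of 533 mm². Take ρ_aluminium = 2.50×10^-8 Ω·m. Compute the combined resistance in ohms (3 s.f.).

Segment 1: A = π(d/2)² = π(4.8600e-03 m)² = 7.420e-05 m²
R₁ = ρL/A = (2.50×10^-8)(921)/(7.420e-05) = 0.3103 Ω
Segment 2: A = 533 mm² = 5.330e-04 m²
R₂ = (2.50×10^-8)(2230)/(5.330e-04) = 0.1046 Ω
R = R₁ + R₂ = 0.415 Ω

0.415 Ω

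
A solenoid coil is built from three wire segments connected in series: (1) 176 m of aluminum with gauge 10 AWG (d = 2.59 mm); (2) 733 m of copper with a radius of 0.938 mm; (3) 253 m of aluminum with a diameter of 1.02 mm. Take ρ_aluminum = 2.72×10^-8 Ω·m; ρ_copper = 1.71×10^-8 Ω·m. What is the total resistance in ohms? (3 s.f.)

Seg 1: A = π(2.59/2 mm)² = π(1.2950e-03 m)² = 5.269e-06 m²
R_1 = (2.72×10^-8)(176)/(5.269e-06) = 0.9086 Ω
Seg 2: A = πr² = π(9.3800e-04 m)² = 2.764e-06 m²
R_2 = (1.71×10^-8)(733)/(2.764e-06) = 4.535 Ω
Seg 3: A = π(d/2)² = π(5.1000e-04 m)² = 8.171e-07 m²
R_3 = (2.72×10^-8)(253)/(8.171e-07) = 8.422 Ω
R_total = R_1 + R_2 + R_3 = 13.9 Ω

13.9 Ω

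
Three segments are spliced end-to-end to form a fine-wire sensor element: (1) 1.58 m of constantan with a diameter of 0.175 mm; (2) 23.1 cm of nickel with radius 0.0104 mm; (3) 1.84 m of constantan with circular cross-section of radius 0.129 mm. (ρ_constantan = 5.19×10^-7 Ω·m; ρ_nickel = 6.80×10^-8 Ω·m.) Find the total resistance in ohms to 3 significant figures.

98.6 Ω

Seg 1: A = π(d/2)² = π(8.7500e-05 m)² = 2.405e-08 m²
R_1 = (5.19×10^-7)(1.58)/(2.405e-08) = 34.09 Ω
Seg 2: A = πr² = π(1.0400e-05 m)² = 3.398e-10 m²
R_2 = (6.80×10^-8)(0.231)/(3.398e-10) = 46.23 Ω
Seg 3: A = πr² = π(1.2900e-04 m)² = 5.228e-08 m²
R_3 = (5.19×10^-7)(1.84)/(5.228e-08) = 18.27 Ω
R_total = R_1 + R_2 + R_3 = 98.6 Ω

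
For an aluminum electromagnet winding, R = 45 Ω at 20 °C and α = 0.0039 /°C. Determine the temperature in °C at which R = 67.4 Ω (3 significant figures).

148 °C

R = R₀(1 + α(T − T₀)) ⇒ T = T₀ + (R/R₀ − 1)/α
T = 20 + (67.4/45 − 1)/0.0039 = 20 + (0.4978)/0.0039 = 148 °C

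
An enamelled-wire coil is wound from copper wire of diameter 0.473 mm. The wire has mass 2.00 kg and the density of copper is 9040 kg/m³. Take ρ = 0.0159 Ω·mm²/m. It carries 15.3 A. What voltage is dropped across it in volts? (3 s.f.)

1740 V

ρ = 0.0159 Ω·mm²/m = 1.59×10^-8 Ω·m
A = π(d/2)² = π(2.3650e-04 m)² = 1.7572e-07 m²
L = m/(density·A) = 2/(9040×1.7572e-07) = 1259 m
R = ρL/A = (1.59×10^-8)(1259)/(1.7572e-07) = 113.9 Ω
V = IR = 15.3 × 113.9 = 1740 V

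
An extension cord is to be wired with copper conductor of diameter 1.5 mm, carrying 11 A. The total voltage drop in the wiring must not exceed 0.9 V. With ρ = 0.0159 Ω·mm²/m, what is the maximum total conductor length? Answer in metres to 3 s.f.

9.09 m

ρ = 0.0159 Ω·mm²/m = 1.59×10^-8 Ω·m
A = π(d/2)² = π(7.5000e-04 m)² = 1.767e-06 m²
L_max = V_max·A/(1·ρI) = (0.9)(1.767e-06)/(1.59×10^-8×11) = 9.09 m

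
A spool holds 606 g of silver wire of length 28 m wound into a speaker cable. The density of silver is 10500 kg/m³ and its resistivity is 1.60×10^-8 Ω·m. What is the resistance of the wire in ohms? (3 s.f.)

A = m/(density·L) = 0.606/(10500×28) = 2.0612e-06 m²
R = ρL/A = (1.60×10^-8)(28)/(2.0612e-06) = 0.217 Ω

0.217 Ω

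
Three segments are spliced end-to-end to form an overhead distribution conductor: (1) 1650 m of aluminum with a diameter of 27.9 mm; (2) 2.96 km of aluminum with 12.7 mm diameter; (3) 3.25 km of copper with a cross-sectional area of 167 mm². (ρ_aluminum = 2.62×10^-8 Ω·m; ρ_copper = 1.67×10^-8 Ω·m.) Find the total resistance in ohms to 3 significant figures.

Seg 1: A = π(d/2)² = π(1.3950e-02 m)² = 6.114e-04 m²
R_1 = (2.62×10^-8)(1650)/(6.114e-04) = 0.07071 Ω
Seg 2: A = π(d/2)² = π(6.3500e-03 m)² = 1.267e-04 m²
R_2 = (2.62×10^-8)(2960)/(1.267e-04) = 0.6122 Ω
Seg 3: A = 167 mm² = 1.670e-04 m²
R_3 = (1.67×10^-8)(3250)/(1.670e-04) = 0.325 Ω
R_total = R_1 + R_2 + R_3 = 1.01 Ω

1.01 Ω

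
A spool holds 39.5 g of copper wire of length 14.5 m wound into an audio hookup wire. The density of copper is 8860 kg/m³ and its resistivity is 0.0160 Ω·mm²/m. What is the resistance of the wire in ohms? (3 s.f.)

ρ = 0.0160 Ω·mm²/m = 1.60×10^-8 Ω·m
A = m/(density·L) = 0.0395/(8860×14.5) = 3.0746e-07 m²
R = ρL/A = (1.60×10^-8)(14.5)/(3.0746e-07) = 0.755 Ω

0.755 Ω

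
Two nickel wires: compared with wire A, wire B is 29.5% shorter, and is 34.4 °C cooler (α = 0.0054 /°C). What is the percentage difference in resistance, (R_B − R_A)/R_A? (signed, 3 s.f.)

-42.6%

R ∝ ρL/d² with ρ ∝ (1+αΔT), so R_B/R_A = (1 − 29.5/100) × (1 − 0.0054×34.4)
= 0.705 × 0.8142 = 0.574
(R_B − R_A)/R_A = 0.574 − 1 = -42.6%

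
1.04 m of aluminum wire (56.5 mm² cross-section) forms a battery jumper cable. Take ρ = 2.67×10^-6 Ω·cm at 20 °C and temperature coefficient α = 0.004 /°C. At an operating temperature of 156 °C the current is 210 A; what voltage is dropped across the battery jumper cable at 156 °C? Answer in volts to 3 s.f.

ρ = 2.67×10^-6 Ω·cm = 2.67×10^-8 Ω·m
A = 56.5 mm² = 5.650e-05 m²
R₍20₎ = ρL/A = (2.67×10^-8)(1.04)/(5.650e-05) = 4.915×10^-4 Ω
R₍156₎ = R₍20₎(1 + αΔT) = 4.915×10^-4 × (1 + 0.004×136) = 7.588×10^-4 Ω
V = IR = 210 × 7.588×10^-4 = 0.159 V

0.159 V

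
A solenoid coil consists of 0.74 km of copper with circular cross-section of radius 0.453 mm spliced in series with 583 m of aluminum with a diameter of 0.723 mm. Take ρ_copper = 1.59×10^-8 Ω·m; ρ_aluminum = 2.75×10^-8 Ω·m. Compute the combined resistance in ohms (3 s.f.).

Segment 1: A = πr² = π(4.5300e-04 m)² = 6.447e-07 m²
R₁ = ρL/A = (1.59×10^-8)(740)/(6.447e-07) = 18.25 Ω
Segment 2: A = π(d/2)² = π(3.6150e-04 m)² = 4.106e-07 m²
R₂ = (2.75×10^-8)(583)/(4.106e-07) = 39.05 Ω
R = R₁ + R₂ = 57.3 Ω

57.3 Ω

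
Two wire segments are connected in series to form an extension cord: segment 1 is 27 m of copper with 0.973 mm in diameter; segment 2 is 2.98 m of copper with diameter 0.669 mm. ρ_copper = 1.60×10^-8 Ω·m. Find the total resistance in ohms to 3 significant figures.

0.717 Ω

Segment 1: A = π(d/2)² = π(4.8650e-04 m)² = 7.436e-07 m²
R₁ = ρL/A = (1.60×10^-8)(27)/(7.436e-07) = 0.581 Ω
Segment 2: A = π(d/2)² = π(3.3450e-04 m)² = 3.515e-07 m²
R₂ = (1.60×10^-8)(2.98)/(3.515e-07) = 0.1356 Ω
R = R₁ + R₂ = 0.717 Ω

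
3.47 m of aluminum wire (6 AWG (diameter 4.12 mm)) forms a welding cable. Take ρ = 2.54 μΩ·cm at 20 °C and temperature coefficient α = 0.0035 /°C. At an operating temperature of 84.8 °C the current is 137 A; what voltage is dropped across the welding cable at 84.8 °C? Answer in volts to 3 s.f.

1.11 V

ρ = 2.54 μΩ·cm = 2.54×10^-8 Ω·m
A = π(4.12/2 mm)² = π(2.0600e-03 m)² = 1.333e-05 m²
R₍20₎ = ρL/A = (2.54×10^-8)(3.47)/(1.333e-05) = 0.006611 Ω
R₍84.8₎ = R₍20₎(1 + αΔT) = 0.006611 × (1 + 0.0035×64.8) = 0.008111 Ω
V = IR = 137 × 0.008111 = 1.11 V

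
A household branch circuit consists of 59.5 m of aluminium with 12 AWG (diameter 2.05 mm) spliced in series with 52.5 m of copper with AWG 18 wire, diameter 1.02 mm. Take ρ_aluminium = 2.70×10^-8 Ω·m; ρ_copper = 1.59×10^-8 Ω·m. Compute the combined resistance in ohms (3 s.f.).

1.51 Ω

Segment 1: A = π(2.05/2 mm)² = π(1.0250e-03 m)² = 3.301e-06 m²
R₁ = ρL/A = (2.70×10^-8)(59.5)/(3.301e-06) = 0.4867 Ω
Segment 2: A = π(1.02/2 mm)² = π(5.1000e-04 m)² = 8.171e-07 m²
R₂ = (1.59×10^-8)(52.5)/(8.171e-07) = 1.022 Ω
R = R₁ + R₂ = 1.51 Ω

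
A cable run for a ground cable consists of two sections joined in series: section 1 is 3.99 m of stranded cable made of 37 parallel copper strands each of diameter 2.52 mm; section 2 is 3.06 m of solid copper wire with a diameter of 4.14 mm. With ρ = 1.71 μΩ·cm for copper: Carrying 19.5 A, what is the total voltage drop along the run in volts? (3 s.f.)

ρ = 1.71 μΩ·cm = 1.71×10^-8 Ω·m
Section 1: A_strand = π(1.2600e-03)² = 4.988e-06 m²; R₁ = ρL/(N·A_s) = (1.71×10^-8)(3.99)/(37×4.988e-06) = 3.697×10^-4 Ω
Section 2: A = π(d/2)² = π(2.0700e-03 m)² = 1.346e-05 m²
R₂ = (1.71×10^-8)(3.06)/(1.346e-05) = 0.003887 Ω
R = R₁ + R₂ = 0.004257 Ω
V = IR = 19.5 × 0.004257 = 0.0830 V

0.0830 V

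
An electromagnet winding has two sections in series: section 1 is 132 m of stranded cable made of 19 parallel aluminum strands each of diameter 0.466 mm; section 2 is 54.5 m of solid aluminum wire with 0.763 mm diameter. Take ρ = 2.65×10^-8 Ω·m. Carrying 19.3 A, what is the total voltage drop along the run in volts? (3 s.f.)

Section 1: A_strand = π(2.3300e-04)² = 1.706e-07 m²; R₁ = ρL/(N·A_s) = (2.65×10^-8)(132)/(19×1.706e-07) = 1.079 Ω
Section 2: A = π(d/2)² = π(3.8150e-04 m)² = 4.572e-07 m²
R₂ = (2.65×10^-8)(54.5)/(4.572e-07) = 3.159 Ω
R = R₁ + R₂ = 4.238 Ω
V = IR = 19.3 × 4.238 = 81.8 V

81.8 V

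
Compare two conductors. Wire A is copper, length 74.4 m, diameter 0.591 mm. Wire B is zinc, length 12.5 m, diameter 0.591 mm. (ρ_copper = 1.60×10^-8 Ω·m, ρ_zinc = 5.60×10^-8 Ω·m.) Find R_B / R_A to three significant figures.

0.588

R ∝ ρL/d², so R_B/R_A = (ρ_B/ρ_A) × (L_B/L_A)
= (5.60×10^-8/1.60×10^-8) × (12.5/74.4) = 0.588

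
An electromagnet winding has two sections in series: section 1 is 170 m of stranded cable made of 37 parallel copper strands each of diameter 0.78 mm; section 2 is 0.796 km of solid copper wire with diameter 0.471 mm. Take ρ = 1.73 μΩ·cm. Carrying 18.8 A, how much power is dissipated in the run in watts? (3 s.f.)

28000 W

ρ = 1.73 μΩ·cm = 1.73×10^-8 Ω·m
Section 1: A_strand = π(3.9000e-04)² = 4.778e-07 m²; R₁ = ρL/(N·A_s) = (1.73×10^-8)(170)/(37×4.778e-07) = 0.1663 Ω
Section 2: A = π(d/2)² = π(2.3550e-04 m)² = 1.742e-07 m²
R₂ = (1.73×10^-8)(796)/(1.742e-07) = 79.04 Ω
R = R₁ + R₂ = 79.2 Ω
P = I²R = (18.8)² × 79.2 = 28000 W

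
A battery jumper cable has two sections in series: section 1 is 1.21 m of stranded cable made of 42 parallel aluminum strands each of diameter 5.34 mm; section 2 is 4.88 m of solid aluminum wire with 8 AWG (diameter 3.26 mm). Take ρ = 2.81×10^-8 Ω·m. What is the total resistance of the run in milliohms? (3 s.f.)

16.5 mΩ

Section 1: A_strand = π(2.6700e-03)² = 2.240e-05 m²; R₁ = ρL/(N·A_s) = (2.81×10^-8)(1.21)/(42×2.240e-05) = 3.615×10^-5 Ω
Section 2: A = π(3.26/2 mm)² = π(1.6300e-03 m)² = 8.347e-06 m²
R₂ = (2.81×10^-8)(4.88)/(8.347e-06) = 0.01643 Ω
R = R₁ + R₂ = 16.5 mΩ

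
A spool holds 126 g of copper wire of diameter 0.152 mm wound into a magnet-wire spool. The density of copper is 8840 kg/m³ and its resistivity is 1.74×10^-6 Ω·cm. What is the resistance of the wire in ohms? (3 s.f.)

753 Ω

ρ = 1.74×10^-6 Ω·cm = 1.74×10^-8 Ω·m
A = π(d/2)² = π(7.6000e-05 m)² = 1.8146e-08 m²
L = m/(density·A) = 0.126/(8840×1.8146e-08) = 785.5 m
R = ρL/A = (1.74×10^-8)(785.5)/(1.8146e-08) = 753 Ω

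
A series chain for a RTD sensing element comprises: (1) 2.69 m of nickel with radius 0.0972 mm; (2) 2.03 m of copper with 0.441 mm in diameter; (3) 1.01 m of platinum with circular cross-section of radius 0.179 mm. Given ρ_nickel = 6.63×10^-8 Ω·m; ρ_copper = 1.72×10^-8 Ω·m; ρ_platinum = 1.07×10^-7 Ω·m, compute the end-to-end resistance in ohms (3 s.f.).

Seg 1: A = πr² = π(9.7200e-05 m)² = 2.968e-08 m²
R_1 = (6.63×10^-8)(2.69)/(2.968e-08) = 6.009 Ω
Seg 2: A = π(d/2)² = π(2.2050e-04 m)² = 1.527e-07 m²
R_2 = (1.72×10^-8)(2.03)/(1.527e-07) = 0.2286 Ω
Seg 3: A = πr² = π(1.7900e-04 m)² = 1.007e-07 m²
R_3 = (1.07×10^-7)(1.01)/(1.007e-07) = 1.074 Ω
R_total = R_1 + R_2 + R_3 = 7.31 Ω

7.31 Ω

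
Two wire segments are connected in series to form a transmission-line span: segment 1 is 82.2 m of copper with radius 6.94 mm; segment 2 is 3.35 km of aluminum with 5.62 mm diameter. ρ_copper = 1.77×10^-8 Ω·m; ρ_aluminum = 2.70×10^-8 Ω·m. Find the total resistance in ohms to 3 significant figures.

Segment 1: A = πr² = π(6.9400e-03 m)² = 1.513e-04 m²
R₁ = ρL/A = (1.77×10^-8)(82.2)/(1.513e-04) = 0.009616 Ω
Segment 2: A = π(d/2)² = π(2.8100e-03 m)² = 2.481e-05 m²
R₂ = (2.70×10^-8)(3350)/(2.481e-05) = 3.646 Ω
R = R₁ + R₂ = 3.66 Ω

3.66 Ω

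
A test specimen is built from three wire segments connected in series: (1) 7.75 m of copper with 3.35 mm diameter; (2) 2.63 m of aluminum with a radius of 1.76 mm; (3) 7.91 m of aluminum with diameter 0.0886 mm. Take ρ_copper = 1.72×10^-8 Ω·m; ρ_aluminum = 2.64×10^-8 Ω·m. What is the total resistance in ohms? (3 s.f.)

33.9 Ω

Seg 1: A = π(d/2)² = π(1.6750e-03 m)² = 8.814e-06 m²
R_1 = (1.72×10^-8)(7.75)/(8.814e-06) = 0.01512 Ω
Seg 2: A = πr² = π(1.7600e-03 m)² = 9.731e-06 m²
R_2 = (2.64×10^-8)(2.63)/(9.731e-06) = 0.007135 Ω
Seg 3: A = π(d/2)² = π(4.4300e-05 m)² = 6.165e-09 m²
R_3 = (2.64×10^-8)(7.91)/(6.165e-09) = 33.87 Ω
R_total = R_1 + R_2 + R_3 = 33.9 Ω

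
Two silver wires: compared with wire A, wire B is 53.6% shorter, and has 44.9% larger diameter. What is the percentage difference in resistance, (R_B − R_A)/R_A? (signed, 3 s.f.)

-77.9%

R ∝ L/d², so R_B/R_A = (1 − 53.6/100) × (1 + 44.9/100)⁻²
= 0.464 × 0.4763 = 0.221
(R_B − R_A)/R_A = 0.221 − 1 = -77.9%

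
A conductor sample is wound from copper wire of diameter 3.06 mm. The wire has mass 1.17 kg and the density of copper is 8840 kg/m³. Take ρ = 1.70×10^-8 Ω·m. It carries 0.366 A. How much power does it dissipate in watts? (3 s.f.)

A = π(d/2)² = π(1.5300e-03 m)² = 7.3542e-06 m²
L = m/(density·A) = 1.17/(8840×7.3542e-06) = 18 m
R = ρL/A = (1.70×10^-8)(18)/(7.3542e-06) = 0.0416 Ω
P = I²R = (0.366)² × 0.0416 = 0.00557 W

0.00557 W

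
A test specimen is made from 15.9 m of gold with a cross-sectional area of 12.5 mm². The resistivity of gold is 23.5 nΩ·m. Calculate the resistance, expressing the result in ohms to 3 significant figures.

0.0299 Ω

ρ = 23.5 nΩ·m = 2.35×10^-8 Ω·m
A = 12.5 mm² = 1.250e-05 m²
R = ρL/A = (2.35×10^-8)(15.9 m)/(1.250e-05 m²) = 0.0299 Ω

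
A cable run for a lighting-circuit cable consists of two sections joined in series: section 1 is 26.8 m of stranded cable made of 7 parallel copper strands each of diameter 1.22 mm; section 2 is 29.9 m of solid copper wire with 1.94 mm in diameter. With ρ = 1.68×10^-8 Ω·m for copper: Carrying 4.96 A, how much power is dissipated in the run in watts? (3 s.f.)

Section 1: A_strand = π(6.1000e-04)² = 1.169e-06 m²; R₁ = ρL/(N·A_s) = (1.68×10^-8)(26.8)/(7×1.169e-06) = 0.05502 Ω
Section 2: A = π(d/2)² = π(9.7000e-04 m)² = 2.956e-06 m²
R₂ = (1.68×10^-8)(29.9)/(2.956e-06) = 0.1699 Ω
R = R₁ + R₂ = 0.225 Ω
P = I²R = (4.96)² × 0.225 = 5.53 W

5.53 W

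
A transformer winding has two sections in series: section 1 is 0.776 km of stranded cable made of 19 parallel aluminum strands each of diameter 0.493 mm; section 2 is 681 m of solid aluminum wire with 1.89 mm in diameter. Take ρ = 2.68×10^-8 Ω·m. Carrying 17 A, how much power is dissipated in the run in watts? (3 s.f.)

3540 W

Section 1: A_strand = π(2.4650e-04)² = 1.909e-07 m²; R₁ = ρL/(N·A_s) = (2.68×10^-8)(776)/(19×1.909e-07) = 5.734 Ω
Section 2: A = π(d/2)² = π(9.4500e-04 m)² = 2.806e-06 m²
R₂ = (2.68×10^-8)(681)/(2.806e-06) = 6.505 Ω
R = R₁ + R₂ = 12.24 Ω
P = I²R = (17)² × 12.24 = 3540 W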